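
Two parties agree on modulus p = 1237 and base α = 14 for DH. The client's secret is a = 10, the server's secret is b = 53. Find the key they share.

463

The server sends B = α^b mod p = 14^53 mod 1237.
14^1 ≡ 14 (mod 1237)
14^2 = (14^1)^2 ≡ 14^2 = 196 ≡ 196 (mod 1237)
14^4 = (14^2)^2 ≡ 196^2 = 38416 ≡ 69 (mod 1237)
14^8 = (14^4)^2 ≡ 69^2 = 4761 ≡ 1050 (mod 1237)
14^16 = (14^8)^2 ≡ 1050^2 = 1102500 ≡ 333 (mod 1237)
14^32 = (14^16)^2 ≡ 333^2 = 110889 ≡ 796 (mod 1237)
14^53 = 14^32 · 14^16 · 14^4 · 14^1 ≡ 796 · 333 · 69 · 14 ≡ 399 (mod 1237).
So B = 399. The client then computes K = B^a mod p = 399^10 mod 1237.
399^1 ≡ 399 (mod 1237)
399^2 = (399^1)^2 ≡ 399^2 = 159201 ≡ 865 (mod 1237)
399^4 = (399^2)^2 ≡ 865^2 = 748225 ≡ 1077 (mod 1237)
399^8 = (399^4)^2 ≡ 1077^2 = 1159929 ≡ 860 (mod 1237)
399^10 = 399^8 · 399^2 ≡ 860 · 865 ≡ 463 (mod 1237).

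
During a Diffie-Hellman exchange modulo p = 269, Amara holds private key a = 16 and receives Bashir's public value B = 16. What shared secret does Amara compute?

57

Shared key K = 16^16 mod 269.
16^1 ≡ 16 (mod 269)
16^2 = (16^1)^2 ≡ 16^2 = 256 ≡ 256 (mod 269)
16^4 = (16^2)^2 ≡ 256^2 = 65536 ≡ 169 (mod 269)
16^8 = (16^4)^2 ≡ 169^2 = 28561 ≡ 47 (mod 269)
16^16 = (16^8)^2 ≡ 47^2 = 2209 ≡ 57 (mod 269)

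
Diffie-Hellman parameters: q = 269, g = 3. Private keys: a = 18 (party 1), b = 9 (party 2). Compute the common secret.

126

Party 1 sends A = g^a mod q = 3^18 mod 269.
3^1 ≡ 3 (mod 269)
3^2 = (3^1)^2 ≡ 3^2 = 9 ≡ 9 (mod 269)
3^4 = (3^2)^2 ≡ 9^2 = 81 ≡ 81 (mod 269)
3^8 = (3^4)^2 ≡ 81^2 = 6561 ≡ 105 (mod 269)
3^16 = (3^8)^2 ≡ 105^2 = 11025 ≡ 265 (mod 269)
3^18 = 3^16 · 3^2 ≡ 265 · 9 ≡ 233 (mod 269).
So A = 233. Party 2 then computes K = A^b mod q = 233^9 mod 269.
233^1 ≡ 233 (mod 269)
233^2 = (233^1)^2 ≡ 233^2 = 54289 ≡ 220 (mod 269)
233^4 = (233^2)^2 ≡ 220^2 = 48400 ≡ 249 (mod 269)
233^8 = (233^4)^2 ≡ 249^2 = 62001 ≡ 131 (mod 269)
233^9 = 233^8 · 233^1 ≡ 131 · 233 ≡ 126 (mod 269).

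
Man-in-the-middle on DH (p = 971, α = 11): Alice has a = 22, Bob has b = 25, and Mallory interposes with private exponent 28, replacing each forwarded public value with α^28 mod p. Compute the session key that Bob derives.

Bob receives Mallory's public value M = 11^28 mod 971 instead of the honest one.
11^1 ≡ 11 (mod 971)
11^2 = (11^1)^2 ≡ 11^2 = 121 ≡ 121 (mod 971)
11^4 = (11^2)^2 ≡ 121^2 = 14641 ≡ 76 (mod 971)
11^8 = (11^4)^2 ≡ 76^2 = 5776 ≡ 921 (mod 971)
11^16 = (11^8)^2 ≡ 921^2 = 848241 ≡ 558 (mod 971)
11^28 = 11^16 · 11^8 · 11^4 ≡ 558 · 921 · 76 ≡ 264 (mod 971).
So M = 264. Bob computes K = M^25 mod 971.
264^1 ≡ 264 (mod 971)
264^2 = (264^1)^2 ≡ 264^2 = 69696 ≡ 755 (mod 971)
264^4 = (264^2)^2 ≡ 755^2 = 570025 ≡ 48 (mod 971)
264^8 = (264^4)^2 ≡ 48^2 = 2304 ≡ 362 (mod 971)
264^16 = (264^8)^2 ≡ 362^2 = 131044 ≡ 930 (mod 971)
264^25 = 264^16 · 264^8 · 264^1 ≡ 930 · 362 · 264 ≡ 668 (mod 971).

668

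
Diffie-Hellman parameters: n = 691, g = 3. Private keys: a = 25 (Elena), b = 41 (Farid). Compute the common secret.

Farid sends B = g^b mod n = 3^41 mod 691.
3^1 ≡ 3 (mod 691)
3^2 = (3^1)^2 ≡ 3^2 = 9 ≡ 9 (mod 691)
3^4 = (3^2)^2 ≡ 9^2 = 81 ≡ 81 (mod 691)
3^8 = (3^4)^2 ≡ 81^2 = 6561 ≡ 342 (mod 691)
3^16 = (3^8)^2 ≡ 342^2 = 116964 ≡ 185 (mod 691)
3^32 = (3^16)^2 ≡ 185^2 = 34225 ≡ 366 (mod 691)
3^41 = 3^32 · 3^8 · 3^1 ≡ 366 · 342 · 3 ≡ 303 (mod 691).
So B = 303. Elena then computes K = B^a mod n = 303^25 mod 691.
303^1 ≡ 303 (mod 691)
303^2 = (303^1)^2 ≡ 303^2 = 91809 ≡ 597 (mod 691)
303^4 = (303^2)^2 ≡ 597^2 = 356409 ≡ 544 (mod 691)
303^8 = (303^4)^2 ≡ 544^2 = 295936 ≡ 188 (mod 691)
303^16 = (303^8)^2 ≡ 188^2 = 35344 ≡ 103 (mod 691)
303^25 = 303^16 · 303^8 · 303^1 ≡ 103 · 188 · 303 ≡ 11 (mod 691).

11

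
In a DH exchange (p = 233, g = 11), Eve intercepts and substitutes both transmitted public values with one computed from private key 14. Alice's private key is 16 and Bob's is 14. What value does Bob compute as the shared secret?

225

Bob receives Eve's public value M = 11^14 mod 233 instead of the honest one.
11^1 ≡ 11 (mod 233)
11^2 = (11^1)^2 ≡ 11^2 = 121 ≡ 121 (mod 233)
11^4 = (11^2)^2 ≡ 121^2 = 14641 ≡ 195 (mod 233)
11^8 = (11^4)^2 ≡ 195^2 = 38025 ≡ 46 (mod 233)
11^14 = 11^8 · 11^4 · 11^2 ≡ 46 · 195 · 121 ≡ 56 (mod 233).
So M = 56. Bob computes K = M^14 mod 233.
56^1 ≡ 56 (mod 233)
56^2 = (56^1)^2 ≡ 56^2 = 3136 ≡ 107 (mod 233)
56^4 = (56^2)^2 ≡ 107^2 = 11449 ≡ 32 (mod 233)
56^8 = (56^4)^2 ≡ 32^2 = 1024 ≡ 92 (mod 233)
56^14 = 56^8 · 56^4 · 56^2 ≡ 92 · 32 · 107 ≡ 225 (mod 233).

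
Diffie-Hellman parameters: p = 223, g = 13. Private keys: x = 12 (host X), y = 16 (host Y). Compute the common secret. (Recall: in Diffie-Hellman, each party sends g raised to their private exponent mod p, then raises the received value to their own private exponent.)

Host Y sends B = g^y mod p = 13^16 mod 223.
13^1 ≡ 13 (mod 223)
13^2 = (13^1)^2 ≡ 13^2 = 169 ≡ 169 (mod 223)
13^4 = (13^2)^2 ≡ 169^2 = 28561 ≡ 17 (mod 223)
13^8 = (13^4)^2 ≡ 17^2 = 289 ≡ 66 (mod 223)
13^16 = (13^8)^2 ≡ 66^2 = 4356 ≡ 119 (mod 223)
So B = 119. Host X then computes K = B^x mod p = 119^12 mod 223.
119^1 ≡ 119 (mod 223)
119^2 = (119^1)^2 ≡ 119^2 = 14161 ≡ 112 (mod 223)
119^4 = (119^2)^2 ≡ 112^2 = 12544 ≡ 56 (mod 223)
119^8 = (119^4)^2 ≡ 56^2 = 3136 ≡ 14 (mod 223)
119^12 = 119^8 · 119^4 ≡ 14 · 56 ≡ 115 (mod 223).

115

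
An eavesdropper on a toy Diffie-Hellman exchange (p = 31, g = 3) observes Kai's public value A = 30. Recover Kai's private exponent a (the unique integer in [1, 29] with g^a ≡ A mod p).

15

Try successive powers of 3 modulo 31:
3^1 ≡ 3
3^2 ≡ 9
3^3 ≡ 27
3^4 ≡ 19
3^5 ≡ 26
3^6 ≡ 16
3^7 ≡ 17
3^8 ≡ 20
3^9 ≡ 29
3^10 ≡ 25
3^11 ≡ 13
3^12 ≡ 8
3^13 ≡ 24
3^14 ≡ 10
3^15 ≡ 30
Found: a = 15.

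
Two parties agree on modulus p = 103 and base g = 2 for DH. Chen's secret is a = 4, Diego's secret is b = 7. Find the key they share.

49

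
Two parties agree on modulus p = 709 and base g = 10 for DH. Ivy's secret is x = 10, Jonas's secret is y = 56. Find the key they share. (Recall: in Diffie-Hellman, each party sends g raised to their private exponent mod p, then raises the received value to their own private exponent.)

Ivy sends A = g^x mod p = 10^10 mod 709.
10^1 ≡ 10 (mod 709)
10^2 = (10^1)^2 ≡ 10^2 = 100 ≡ 100 (mod 709)
10^4 = (10^2)^2 ≡ 100^2 = 10000 ≡ 74 (mod 709)
10^8 = (10^4)^2 ≡ 74^2 = 5476 ≡ 513 (mod 709)
10^10 = 10^8 · 10^2 ≡ 513 · 100 ≡ 252 (mod 709).
So A = 252. Jonas then computes K = A^y mod p = 252^56 mod 709.
252^1 ≡ 252 (mod 709)
252^2 = (252^1)^2 ≡ 252^2 = 63504 ≡ 403 (mod 709)
252^4 = (252^2)^2 ≡ 403^2 = 162409 ≡ 48 (mod 709)
252^8 = (252^4)^2 ≡ 48^2 = 2304 ≡ 177 (mod 709)
252^16 = (252^8)^2 ≡ 177^2 = 31329 ≡ 133 (mod 709)
252^32 = (252^16)^2 ≡ 133^2 = 17689 ≡ 673 (mod 709)
252^56 = 252^32 · 252^16 · 252^8 ≡ 673 · 133 · 177 ≡ 488 (mod 709).

488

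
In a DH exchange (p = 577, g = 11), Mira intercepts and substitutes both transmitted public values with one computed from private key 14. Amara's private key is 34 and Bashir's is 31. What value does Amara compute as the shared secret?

382

Amara receives Mira's public value M = 11^14 mod 577 instead of the honest one.
11^1 ≡ 11 (mod 577)
11^2 = (11^1)^2 ≡ 11^2 = 121 ≡ 121 (mod 577)
11^4 = (11^2)^2 ≡ 121^2 = 14641 ≡ 216 (mod 577)
11^8 = (11^4)^2 ≡ 216^2 = 46656 ≡ 496 (mod 577)
11^14 = 11^8 · 11^4 · 11^2 ≡ 496 · 216 · 121 ≡ 574 (mod 577).
So M = 574. Amara computes K = M^34 mod 577.
574^1 ≡ 574 (mod 577)
574^2 = (574^1)^2 ≡ 574^2 = 329476 ≡ 9 (mod 577)
574^4 = (574^2)^2 ≡ 9^2 = 81 ≡ 81 (mod 577)
574^8 = (574^4)^2 ≡ 81^2 = 6561 ≡ 214 (mod 577)
574^16 = (574^8)^2 ≡ 214^2 = 45796 ≡ 213 (mod 577)
574^32 = (574^16)^2 ≡ 213^2 = 45369 ≡ 363 (mod 577)
574^34 = 574^32 · 574^2 ≡ 363 · 9 ≡ 382 (mod 577).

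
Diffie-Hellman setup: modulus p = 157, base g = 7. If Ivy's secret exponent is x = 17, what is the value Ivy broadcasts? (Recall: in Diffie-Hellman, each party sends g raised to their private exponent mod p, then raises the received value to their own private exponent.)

125

Public value = 7^{17} \pmod{157}.
7^1 ≡ 7 (mod 157)
7^2 = (7^1)^2 ≡ 7^2 = 49 ≡ 49 (mod 157)
7^4 = (7^2)^2 ≡ 49^2 = 2401 ≡ 46 (mod 157)
7^8 = (7^4)^2 ≡ 46^2 = 2116 ≡ 75 (mod 157)
7^16 = (7^8)^2 ≡ 75^2 = 5625 ≡ 130 (mod 157)
7^17 = 7^16 · 7^1 ≡ 130 · 7 ≡ 125 (mod 157).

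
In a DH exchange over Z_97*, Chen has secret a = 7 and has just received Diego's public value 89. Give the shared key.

85

Shared key K = 89^7 mod 97.
89^1 ≡ 89 (mod 97)
89^2 = (89^1)^2 ≡ 89^2 = 7921 ≡ 64 (mod 97)
89^4 = (89^2)^2 ≡ 64^2 = 4096 ≡ 22 (mod 97)
89^7 = 89^4 · 89^2 · 89^1 ≡ 22 · 64 · 89 ≡ 85 (mod 97).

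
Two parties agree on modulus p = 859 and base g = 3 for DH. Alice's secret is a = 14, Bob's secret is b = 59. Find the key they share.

30

Alice sends A = g^a mod p = 3^14 mod 859.
3^1 ≡ 3 (mod 859)
3^2 = (3^1)^2 ≡ 3^2 = 9 ≡ 9 (mod 859)
3^4 = (3^2)^2 ≡ 9^2 = 81 ≡ 81 (mod 859)
3^8 = (3^4)^2 ≡ 81^2 = 6561 ≡ 548 (mod 859)
3^14 = 3^8 · 3^4 · 3^2 ≡ 548 · 81 · 9 ≡ 57 (mod 859).
So A = 57. Bob then computes K = A^b mod p = 57^59 mod 859.
57^1 ≡ 57 (mod 859)
57^2 = (57^1)^2 ≡ 57^2 = 3249 ≡ 672 (mod 859)
57^4 = (57^2)^2 ≡ 672^2 = 451584 ≡ 609 (mod 859)
57^8 = (57^4)^2 ≡ 609^2 = 370881 ≡ 652 (mod 859)
57^16 = (57^8)^2 ≡ 652^2 = 425104 ≡ 758 (mod 859)
57^32 = (57^16)^2 ≡ 758^2 = 574564 ≡ 752 (mod 859)
57^59 = 57^32 · 57^16 · 57^8 · 57^2 · 57^1 ≡ 752 · 758 · 652 · 672 · 57 ≡ 30 (mod 859).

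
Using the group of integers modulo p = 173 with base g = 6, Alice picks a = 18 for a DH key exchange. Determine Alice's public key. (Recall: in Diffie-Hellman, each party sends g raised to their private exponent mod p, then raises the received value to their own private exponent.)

139

Public value = 6^{18} \pmod{173}.
6^1 ≡ 6 (mod 173)
6^2 = (6^1)^2 ≡ 6^2 = 36 ≡ 36 (mod 173)
6^4 = (6^2)^2 ≡ 36^2 = 1296 ≡ 85 (mod 173)
6^8 = (6^4)^2 ≡ 85^2 = 7225 ≡ 132 (mod 173)
6^16 = (6^8)^2 ≡ 132^2 = 17424 ≡ 124 (mod 173)
6^18 = 6^16 · 6^2 ≡ 124 · 36 ≡ 139 (mod 173).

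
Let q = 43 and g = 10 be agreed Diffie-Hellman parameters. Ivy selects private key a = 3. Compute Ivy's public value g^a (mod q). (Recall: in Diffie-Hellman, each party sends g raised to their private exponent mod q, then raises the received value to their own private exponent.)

11

Public value = 10^3 (mod 43).
10^1 ≡ 10 (mod 43)
10^2 = (10^1)^2 ≡ 10^2 = 100 ≡ 14 (mod 43)
10^3 = 10^2 · 10^1 ≡ 14 · 10 ≡ 11 (mod 43).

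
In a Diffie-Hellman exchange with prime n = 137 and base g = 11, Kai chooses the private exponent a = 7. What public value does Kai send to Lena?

17

Public value = 11^7 (mod 137).
11^1 ≡ 11 (mod 137)
11^2 = (11^1)^2 ≡ 11^2 = 121 ≡ 121 (mod 137)
11^4 = (11^2)^2 ≡ 121^2 = 14641 ≡ 119 (mod 137)
11^7 = 11^4 · 11^2 · 11^1 ≡ 119 · 121 · 11 ≡ 17 (mod 137).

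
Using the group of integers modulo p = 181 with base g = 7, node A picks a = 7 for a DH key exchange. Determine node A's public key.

Public value = 7^7 mod 181.
7^1 ≡ 7 (mod 181)
7^2 = (7^1)^2 ≡ 7^2 = 49 ≡ 49 (mod 181)
7^4 = (7^2)^2 ≡ 49^2 = 2401 ≡ 48 (mod 181)
7^7 = 7^4 · 7^2 · 7^1 ≡ 48 · 49 · 7 ≡ 174 (mod 181).

174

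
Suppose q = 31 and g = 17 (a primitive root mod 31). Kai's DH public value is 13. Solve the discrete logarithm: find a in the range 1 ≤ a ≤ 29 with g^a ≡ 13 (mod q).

23

Try successive powers of 17 modulo 31:
17^1 ≡ 17
17^2 ≡ 10
17^3 ≡ 15
17^4 ≡ 7
17^5 ≡ 26
17^6 ≡ 8
17^7 ≡ 12
17^8 ≡ 18
17^9 ≡ 27
17^10 ≡ 25
17^11 ≡ 22
17^12 ≡ 2
17^13 ≡ 3
17^14 ≡ 20
17^15 ≡ 30
17^16 ≡ 14
17^17 ≡ 21
17^18 ≡ 16
17^19 ≡ 24
17^20 ≡ 5
17^21 ≡ 23
17^22 ≡ 19
17^23 ≡ 13
Found: a = 23.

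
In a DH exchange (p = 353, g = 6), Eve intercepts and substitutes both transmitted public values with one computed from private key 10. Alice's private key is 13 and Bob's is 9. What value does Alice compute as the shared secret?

Alice receives Eve's public value M = 6^10 mod 353 instead of the honest one.
6^1 ≡ 6 (mod 353)
6^2 = (6^1)^2 ≡ 6^2 = 36 ≡ 36 (mod 353)
6^4 = (6^2)^2 ≡ 36^2 = 1296 ≡ 237 (mod 353)
6^8 = (6^4)^2 ≡ 237^2 = 56169 ≡ 42 (mod 353)
6^10 = 6^8 · 6^2 ≡ 42 · 36 ≡ 100 (mod 353).
So M = 100. Alice computes K = M^13 mod 353.
100^1 ≡ 100 (mod 353)
100^2 = (100^1)^2 ≡ 100^2 = 10000 ≡ 116 (mod 353)
100^4 = (100^2)^2 ≡ 116^2 = 13456 ≡ 42 (mod 353)
100^8 = (100^4)^2 ≡ 42^2 = 1764 ≡ 352 (mod 353)
100^13 = 100^8 · 100^4 · 100^1 ≡ 352 · 42 · 100 ≡ 36 (mod 353).

36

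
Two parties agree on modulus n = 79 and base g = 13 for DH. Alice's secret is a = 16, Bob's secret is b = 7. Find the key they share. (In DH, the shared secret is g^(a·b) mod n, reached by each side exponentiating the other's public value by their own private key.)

45

Alice sends A = g^a mod n = 13^16 mod 79.
13^1 ≡ 13 (mod 79)
13^2 = (13^1)^2 ≡ 13^2 = 169 ≡ 11 (mod 79)
13^4 = (13^2)^2 ≡ 11^2 = 121 ≡ 42 (mod 79)
13^8 = (13^4)^2 ≡ 42^2 = 1764 ≡ 26 (mod 79)
13^16 = (13^8)^2 ≡ 26^2 = 676 ≡ 44 (mod 79)
So A = 44. Bob then computes K = A^b mod n = 44^7 mod 79.
44^1 ≡ 44 (mod 79)
44^2 = (44^1)^2 ≡ 44^2 = 1936 ≡ 40 (mod 79)
44^4 = (44^2)^2 ≡ 40^2 = 1600 ≡ 20 (mod 79)
44^7 = 44^4 · 44^2 · 44^1 ≡ 20 · 40 · 44 ≡ 45 (mod 79).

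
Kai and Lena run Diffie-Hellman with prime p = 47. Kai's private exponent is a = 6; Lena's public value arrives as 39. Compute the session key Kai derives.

25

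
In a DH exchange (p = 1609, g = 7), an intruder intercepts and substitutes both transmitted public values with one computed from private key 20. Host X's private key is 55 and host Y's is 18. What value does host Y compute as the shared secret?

Host Y receives an intruder's public value M = 7^20 mod 1609 instead of the honest one.
7^1 ≡ 7 (mod 1609)
7^2 = (7^1)^2 ≡ 7^2 = 49 ≡ 49 (mod 1609)
7^4 = (7^2)^2 ≡ 49^2 = 2401 ≡ 792 (mod 1609)
7^8 = (7^4)^2 ≡ 792^2 = 627264 ≡ 1363 (mod 1609)
7^16 = (7^8)^2 ≡ 1363^2 = 1857769 ≡ 983 (mod 1609)
7^20 = 7^16 · 7^4 ≡ 983 · 792 ≡ 1389 (mod 1609).
So M = 1389. Host Y computes K = M^18 mod 1609.
1389^1 ≡ 1389 (mod 1609)
1389^2 = (1389^1)^2 ≡ 1389^2 = 1929321 ≡ 130 (mod 1609)
1389^4 = (1389^2)^2 ≡ 130^2 = 16900 ≡ 810 (mod 1609)
1389^8 = (1389^4)^2 ≡ 810^2 = 656100 ≡ 1237 (mod 1609)
1389^16 = (1389^8)^2 ≡ 1237^2 = 1530169 ≡ 10 (mod 1609)
1389^18 = 1389^16 · 1389^2 ≡ 10 · 130 ≡ 1300 (mod 1609).

1300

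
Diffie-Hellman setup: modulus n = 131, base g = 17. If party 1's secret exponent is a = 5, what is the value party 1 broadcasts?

79

Public value = 17^5 mod 131.
17^1 ≡ 17 (mod 131)
17^2 = (17^1)^2 ≡ 17^2 = 289 ≡ 27 (mod 131)
17^4 = (17^2)^2 ≡ 27^2 = 729 ≡ 74 (mod 131)
17^5 = 17^4 · 17^1 ≡ 74 · 17 ≡ 79 (mod 131).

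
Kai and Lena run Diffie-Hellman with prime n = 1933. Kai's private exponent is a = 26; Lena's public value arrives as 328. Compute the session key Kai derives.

214

Shared key K = 328^26 mod 1933.
328^1 ≡ 328 (mod 1933)
328^2 = (328^1)^2 ≡ 328^2 = 107584 ≡ 1269 (mod 1933)
328^4 = (328^2)^2 ≡ 1269^2 = 1610361 ≡ 172 (mod 1933)
328^8 = (328^4)^2 ≡ 172^2 = 29584 ≡ 589 (mod 1933)
328^16 = (328^8)^2 ≡ 589^2 = 346921 ≡ 914 (mod 1933)
328^26 = 328^16 · 328^8 · 328^2 ≡ 914 · 589 · 1269 ≡ 214 (mod 1933).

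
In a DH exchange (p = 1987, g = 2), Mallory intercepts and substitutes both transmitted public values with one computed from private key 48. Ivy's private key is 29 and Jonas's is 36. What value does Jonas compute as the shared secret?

Jonas receives Mallory's public value M = 2^48 mod 1987 instead of the honest one.
2^1 ≡ 2 (mod 1987)
2^2 = (2^1)^2 ≡ 2^2 = 4 ≡ 4 (mod 1987)
2^4 = (2^2)^2 ≡ 4^2 = 16 ≡ 16 (mod 1987)
2^8 = (2^4)^2 ≡ 16^2 = 256 ≡ 256 (mod 1987)
2^16 = (2^8)^2 ≡ 256^2 = 65536 ≡ 1952 (mod 1987)
2^32 = (2^16)^2 ≡ 1952^2 = 3810304 ≡ 1225 (mod 1987)
2^48 = 2^32 · 2^16 ≡ 1225 · 1952 ≡ 839 (mod 1987).
So M = 839. Jonas computes K = M^36 mod 1987.
839^1 ≡ 839 (mod 1987)
839^2 = (839^1)^2 ≡ 839^2 = 703921 ≡ 523 (mod 1987)
839^4 = (839^2)^2 ≡ 523^2 = 273529 ≡ 1310 (mod 1987)
839^8 = (839^4)^2 ≡ 1310^2 = 1716100 ≡ 1319 (mod 1987)
839^16 = (839^8)^2 ≡ 1319^2 = 1739761 ≡ 1136 (mod 1987)
839^32 = (839^16)^2 ≡ 1136^2 = 1290496 ≡ 933 (mod 1987)
839^36 = 839^32 · 839^4 ≡ 933 · 1310 ≡ 225 (mod 1987).

225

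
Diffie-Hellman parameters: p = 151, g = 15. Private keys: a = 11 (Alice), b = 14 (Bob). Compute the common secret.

Alice sends A = g^a mod p = 15^11 mod 151.
15^1 ≡ 15 (mod 151)
15^2 = (15^1)^2 ≡ 15^2 = 225 ≡ 74 (mod 151)
15^4 = (15^2)^2 ≡ 74^2 = 5476 ≡ 40 (mod 151)
15^8 = (15^4)^2 ≡ 40^2 = 1600 ≡ 90 (mod 151)
15^11 = 15^8 · 15^2 · 15^1 ≡ 90 · 74 · 15 ≡ 89 (mod 151).
So A = 89. Bob then computes K = A^b mod p = 89^14 mod 151.
89^1 ≡ 89 (mod 151)
89^2 = (89^1)^2 ≡ 89^2 = 7921 ≡ 69 (mod 151)
89^4 = (89^2)^2 ≡ 69^2 = 4761 ≡ 80 (mod 151)
89^8 = (89^4)^2 ≡ 80^2 = 6400 ≡ 58 (mod 151)
89^14 = 89^8 · 89^4 · 89^2 ≡ 58 · 80 · 69 ≡ 40 (mod 151).

40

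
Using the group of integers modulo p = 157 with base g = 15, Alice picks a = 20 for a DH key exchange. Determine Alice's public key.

109

Public value = 15^{20} \pmod{157}.
15^1 ≡ 15 (mod 157)
15^2 = (15^1)^2 ≡ 15^2 = 225 ≡ 68 (mod 157)
15^4 = (15^2)^2 ≡ 68^2 = 4624 ≡ 71 (mod 157)
15^8 = (15^4)^2 ≡ 71^2 = 5041 ≡ 17 (mod 157)
15^16 = (15^8)^2 ≡ 17^2 = 289 ≡ 132 (mod 157)
15^20 = 15^16 · 15^4 ≡ 132 · 71 ≡ 109 (mod 157).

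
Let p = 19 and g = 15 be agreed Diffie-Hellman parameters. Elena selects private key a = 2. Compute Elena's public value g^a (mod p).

16

Public value = 15^2 (mod 19).
15^1 ≡ 15 (mod 19)
15^2 = (15^1)^2 ≡ 15^2 = 225 ≡ 16 (mod 19)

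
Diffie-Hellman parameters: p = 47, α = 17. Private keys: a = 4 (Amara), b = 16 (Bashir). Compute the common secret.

Amara sends A = α^a mod p = 17^4 mod 47.
17^1 ≡ 17 (mod 47)
17^2 = (17^1)^2 ≡ 17^2 = 289 ≡ 7 (mod 47)
17^4 = (17^2)^2 ≡ 7^2 = 49 ≡ 2 (mod 47)
So A = 2. Bashir then computes K = A^b mod p = 2^16 mod 47.
2^1 ≡ 2 (mod 47)
2^2 = (2^1)^2 ≡ 2^2 = 4 ≡ 4 (mod 47)
2^4 = (2^2)^2 ≡ 4^2 = 16 ≡ 16 (mod 47)
2^8 = (2^4)^2 ≡ 16^2 = 256 ≡ 21 (mod 47)
2^16 = (2^8)^2 ≡ 21^2 = 441 ≡ 18 (mod 47)

18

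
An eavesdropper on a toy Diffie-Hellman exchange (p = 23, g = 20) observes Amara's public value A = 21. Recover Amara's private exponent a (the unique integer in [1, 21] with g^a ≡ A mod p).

Try successive powers of 20 modulo 23:
20^1 ≡ 20
20^2 ≡ 9
20^3 ≡ 19
20^4 ≡ 12
20^5 ≡ 10
20^6 ≡ 16
20^7 ≡ 21
Found: a = 7.

7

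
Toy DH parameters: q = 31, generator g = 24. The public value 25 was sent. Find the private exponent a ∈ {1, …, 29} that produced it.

10

Try successive powers of 24 modulo 31:
24^1 ≡ 24
24^2 ≡ 18
24^3 ≡ 29
24^4 ≡ 14
24^5 ≡ 26
24^6 ≡ 4
24^7 ≡ 3
24^8 ≡ 10
24^9 ≡ 23
24^10 ≡ 25
Found: a = 10.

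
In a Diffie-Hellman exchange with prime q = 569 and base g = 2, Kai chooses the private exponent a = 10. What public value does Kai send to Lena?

455

Public value = 2^10 (mod 569).
2^1 ≡ 2 (mod 569)
2^2 = (2^1)^2 ≡ 2^2 = 4 ≡ 4 (mod 569)
2^4 = (2^2)^2 ≡ 4^2 = 16 ≡ 16 (mod 569)
2^8 = (2^4)^2 ≡ 16^2 = 256 ≡ 256 (mod 569)
2^10 = 2^8 · 2^2 ≡ 256 · 4 ≡ 455 (mod 569).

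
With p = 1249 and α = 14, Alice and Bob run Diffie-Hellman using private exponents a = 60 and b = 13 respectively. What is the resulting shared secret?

338

Bob sends B = α^b mod p = 14^13 mod 1249.
14^1 ≡ 14 (mod 1249)
14^2 = (14^1)^2 ≡ 14^2 = 196 ≡ 196 (mod 1249)
14^4 = (14^2)^2 ≡ 196^2 = 38416 ≡ 946 (mod 1249)
14^8 = (14^4)^2 ≡ 946^2 = 894916 ≡ 632 (mod 1249)
14^13 = 14^8 · 14^4 · 14^1 ≡ 632 · 946 · 14 ≡ 659 (mod 1249).
So B = 659. Alice then computes K = B^a mod p = 659^60 mod 1249.
659^1 ≡ 659 (mod 1249)
659^2 = (659^1)^2 ≡ 659^2 = 434281 ≡ 878 (mod 1249)
659^4 = (659^2)^2 ≡ 878^2 = 770884 ≡ 251 (mod 1249)
659^8 = (659^4)^2 ≡ 251^2 = 63001 ≡ 551 (mod 1249)
659^16 = (659^8)^2 ≡ 551^2 = 303601 ≡ 94 (mod 1249)
659^32 = (659^16)^2 ≡ 94^2 = 8836 ≡ 93 (mod 1249)
659^60 = 659^32 · 659^16 · 659^8 · 659^4 ≡ 93 · 94 · 551 · 251 ≡ 338 (mod 1249).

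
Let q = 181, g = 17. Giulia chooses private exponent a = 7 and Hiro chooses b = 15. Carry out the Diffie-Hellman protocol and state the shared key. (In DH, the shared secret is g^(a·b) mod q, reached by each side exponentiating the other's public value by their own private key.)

7

Giulia sends A = g^a mod q = 17^7 mod 181.
17^1 ≡ 17 (mod 181)
17^2 = (17^1)^2 ≡ 17^2 = 289 ≡ 108 (mod 181)
17^4 = (17^2)^2 ≡ 108^2 = 11664 ≡ 80 (mod 181)
17^7 = 17^4 · 17^2 · 17^1 ≡ 80 · 108 · 17 ≡ 89 (mod 181).
So A = 89. Hiro then computes K = A^b mod q = 89^15 mod 181.
89^1 ≡ 89 (mod 181)
89^2 = (89^1)^2 ≡ 89^2 = 7921 ≡ 138 (mod 181)
89^4 = (89^2)^2 ≡ 138^2 = 19044 ≡ 39 (mod 181)
89^8 = (89^4)^2 ≡ 39^2 = 1521 ≡ 73 (mod 181)
89^15 = 89^8 · 89^4 · 89^2 · 89^1 ≡ 73 · 39 · 138 · 89 ≡ 7 (mod 181).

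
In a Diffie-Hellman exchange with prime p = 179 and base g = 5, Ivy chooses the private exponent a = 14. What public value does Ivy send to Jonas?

117

Public value = 5^14 mod 179.
5^1 ≡ 5 (mod 179)
5^2 = (5^1)^2 ≡ 5^2 = 25 ≡ 25 (mod 179)
5^4 = (5^2)^2 ≡ 25^2 = 625 ≡ 88 (mod 179)
5^8 = (5^4)^2 ≡ 88^2 = 7744 ≡ 47 (mod 179)
5^14 = 5^8 · 5^4 · 5^2 ≡ 47 · 88 · 25 ≡ 117 (mod 179).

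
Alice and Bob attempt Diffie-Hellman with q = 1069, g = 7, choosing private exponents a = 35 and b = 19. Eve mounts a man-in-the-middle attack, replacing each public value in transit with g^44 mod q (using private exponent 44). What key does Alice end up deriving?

725

Alice receives Eve's public value M = 7^44 mod 1069 instead of the honest one.
7^1 ≡ 7 (mod 1069)
7^2 = (7^1)^2 ≡ 7^2 = 49 ≡ 49 (mod 1069)
7^4 = (7^2)^2 ≡ 49^2 = 2401 ≡ 263 (mod 1069)
7^8 = (7^4)^2 ≡ 263^2 = 69169 ≡ 753 (mod 1069)
7^16 = (7^8)^2 ≡ 753^2 = 567009 ≡ 439 (mod 1069)
7^32 = (7^16)^2 ≡ 439^2 = 192721 ≡ 301 (mod 1069)
7^44 = 7^32 · 7^8 · 7^4 ≡ 301 · 753 · 263 ≡ 161 (mod 1069).
So M = 161. Alice computes K = M^35 mod 1069.
161^1 ≡ 161 (mod 1069)
161^2 = (161^1)^2 ≡ 161^2 = 25921 ≡ 265 (mod 1069)
161^4 = (161^2)^2 ≡ 265^2 = 70225 ≡ 740 (mod 1069)
161^8 = (161^4)^2 ≡ 740^2 = 547600 ≡ 272 (mod 1069)
161^16 = (161^8)^2 ≡ 272^2 = 73984 ≡ 223 (mod 1069)
161^32 = (161^16)^2 ≡ 223^2 = 49729 ≡ 555 (mod 1069)
161^35 = 161^32 · 161^2 · 161^1 ≡ 555 · 265 · 161 ≡ 725 (mod 1069).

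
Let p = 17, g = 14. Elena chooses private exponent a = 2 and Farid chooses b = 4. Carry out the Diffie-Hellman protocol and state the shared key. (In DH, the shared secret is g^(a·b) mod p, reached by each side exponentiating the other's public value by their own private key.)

Elena sends A = g^a mod p = 14^2 mod 17.
14^1 ≡ 14 (mod 17)
14^2 = (14^1)^2 ≡ 14^2 = 196 ≡ 9 (mod 17)
So A = 9. Farid then computes K = A^b mod p = 9^4 mod 17.
9^1 ≡ 9 (mod 17)
9^2 = (9^1)^2 ≡ 9^2 = 81 ≡ 13 (mod 17)
9^4 = (9^2)^2 ≡ 13^2 = 169 ≡ 16 (mod 17)

16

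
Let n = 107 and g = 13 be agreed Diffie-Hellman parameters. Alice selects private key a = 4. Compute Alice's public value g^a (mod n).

Public value = 13^4 (mod 107).
13^1 ≡ 13 (mod 107)
13^2 = (13^1)^2 ≡ 13^2 = 169 ≡ 62 (mod 107)
13^4 = (13^2)^2 ≡ 62^2 = 3844 ≡ 99 (mod 107)

99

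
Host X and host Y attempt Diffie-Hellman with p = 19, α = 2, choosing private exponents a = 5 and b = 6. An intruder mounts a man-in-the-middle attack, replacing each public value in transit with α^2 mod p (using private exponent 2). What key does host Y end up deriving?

Host Y receives an intruder's public value M = 2^2 mod 19 instead of the honest one.
2^1 ≡ 2 (mod 19)
2^2 = (2^1)^2 ≡ 2^2 = 4 ≡ 4 (mod 19)
So M = 4. Host Y computes K = M^6 mod 19.
4^1 ≡ 4 (mod 19)
4^2 = (4^1)^2 ≡ 4^2 = 16 ≡ 16 (mod 19)
4^4 = (4^2)^2 ≡ 16^2 = 256 ≡ 9 (mod 19)
4^6 = 4^4 · 4^2 ≡ 9 · 16 ≡ 11 (mod 19).

11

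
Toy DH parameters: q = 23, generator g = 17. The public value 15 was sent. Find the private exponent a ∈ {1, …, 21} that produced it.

15

Try successive powers of 17 modulo 23:
17^1 ≡ 17
17^2 ≡ 13
17^3 ≡ 14
17^4 ≡ 8
17^5 ≡ 21
17^6 ≡ 12
17^7 ≡ 20
17^8 ≡ 18
17^9 ≡ 7
17^10 ≡ 4
17^11 ≡ 22
17^12 ≡ 6
17^13 ≡ 10
17^14 ≡ 9
17^15 ≡ 15
Found: a = 15.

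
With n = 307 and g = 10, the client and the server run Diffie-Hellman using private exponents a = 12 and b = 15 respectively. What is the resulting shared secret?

The client sends A = g^a mod n = 10^12 mod 307.
10^1 ≡ 10 (mod 307)
10^2 = (10^1)^2 ≡ 10^2 = 100 ≡ 100 (mod 307)
10^4 = (10^2)^2 ≡ 100^2 = 10000 ≡ 176 (mod 307)
10^8 = (10^4)^2 ≡ 176^2 = 30976 ≡ 276 (mod 307)
10^12 = 10^8 · 10^4 ≡ 276 · 176 ≡ 70 (mod 307).
So A = 70. The server then computes K = A^b mod n = 70^15 mod 307.
70^1 ≡ 70 (mod 307)
70^2 = (70^1)^2 ≡ 70^2 = 4900 ≡ 295 (mod 307)
70^4 = (70^2)^2 ≡ 295^2 = 87025 ≡ 144 (mod 307)
70^8 = (70^4)^2 ≡ 144^2 = 20736 ≡ 167 (mod 307)
70^15 = 70^8 · 70^4 · 70^2 · 70^1 ≡ 167 · 144 · 295 · 70 ≡ 280 (mod 307).

280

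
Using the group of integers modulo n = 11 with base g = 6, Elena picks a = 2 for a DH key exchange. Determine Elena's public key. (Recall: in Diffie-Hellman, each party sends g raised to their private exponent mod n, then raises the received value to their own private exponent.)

3

Public value = 6^{2} \pmod{11}.
6^1 ≡ 6 (mod 11)
6^2 = (6^1)^2 ≡ 6^2 = 36 ≡ 3 (mod 11)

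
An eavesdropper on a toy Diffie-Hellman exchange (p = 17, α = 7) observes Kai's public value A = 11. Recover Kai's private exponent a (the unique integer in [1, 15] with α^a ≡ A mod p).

5

Try successive powers of 7 modulo 17:
7^1 ≡ 7
7^2 ≡ 15
7^3 ≡ 3
7^4 ≡ 4
7^5 ≡ 11
Found: a = 5.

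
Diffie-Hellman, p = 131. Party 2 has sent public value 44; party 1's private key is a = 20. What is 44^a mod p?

60

Shared key K = 44^20 mod 131.
44^1 ≡ 44 (mod 131)
44^2 = (44^1)^2 ≡ 44^2 = 1936 ≡ 102 (mod 131)
44^4 = (44^2)^2 ≡ 102^2 = 10404 ≡ 55 (mod 131)
44^8 = (44^4)^2 ≡ 55^2 = 3025 ≡ 12 (mod 131)
44^16 = (44^8)^2 ≡ 12^2 = 144 ≡ 13 (mod 131)
44^20 = 44^16 · 44^4 ≡ 13 · 55 ≡ 60 (mod 131).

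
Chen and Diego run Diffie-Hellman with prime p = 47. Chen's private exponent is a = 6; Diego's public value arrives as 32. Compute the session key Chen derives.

Shared key K = 32^6 mod 47.
32^1 ≡ 32 (mod 47)
32^2 = (32^1)^2 ≡ 32^2 = 1024 ≡ 37 (mod 47)
32^4 = (32^2)^2 ≡ 37^2 = 1369 ≡ 6 (mod 47)
32^6 = 32^4 · 32^2 ≡ 6 · 37 ≡ 34 (mod 47).

34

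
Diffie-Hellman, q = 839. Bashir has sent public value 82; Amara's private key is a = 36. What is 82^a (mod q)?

Shared key K = 82^36 mod 839.
82^1 ≡ 82 (mod 839)
82^2 = (82^1)^2 ≡ 82^2 = 6724 ≡ 12 (mod 839)
82^4 = (82^2)^2 ≡ 12^2 = 144 ≡ 144 (mod 839)
82^8 = (82^4)^2 ≡ 144^2 = 20736 ≡ 600 (mod 839)
82^16 = (82^8)^2 ≡ 600^2 = 360000 ≡ 69 (mod 839)
82^32 = (82^16)^2 ≡ 69^2 = 4761 ≡ 566 (mod 839)
82^36 = 82^32 · 82^4 ≡ 566 · 144 ≡ 121 (mod 839).

121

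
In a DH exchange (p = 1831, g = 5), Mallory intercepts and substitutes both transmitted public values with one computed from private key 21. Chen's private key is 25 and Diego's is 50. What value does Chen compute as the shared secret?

1325

Chen receives Mallory's public value M = 5^21 mod 1831 instead of the honest one.
5^1 ≡ 5 (mod 1831)
5^2 = (5^1)^2 ≡ 5^2 = 25 ≡ 25 (mod 1831)
5^4 = (5^2)^2 ≡ 25^2 = 625 ≡ 625 (mod 1831)
5^8 = (5^4)^2 ≡ 625^2 = 390625 ≡ 622 (mod 1831)
5^16 = (5^8)^2 ≡ 622^2 = 386884 ≡ 543 (mod 1831)
5^21 = 5^16 · 5^4 · 5^1 ≡ 543 · 625 · 5 ≡ 1369 (mod 1831).
So M = 1369. Chen computes K = M^25 mod 1831.
1369^1 ≡ 1369 (mod 1831)
1369^2 = (1369^1)^2 ≡ 1369^2 = 1874161 ≡ 1048 (mod 1831)
1369^4 = (1369^2)^2 ≡ 1048^2 = 1098304 ≡ 1535 (mod 1831)
1369^8 = (1369^4)^2 ≡ 1535^2 = 2356225 ≡ 1559 (mod 1831)
1369^16 = (1369^8)^2 ≡ 1559^2 = 2430481 ≡ 744 (mod 1831)
1369^25 = 1369^16 · 1369^8 · 1369^1 ≡ 744 · 1559 · 1369 ≡ 1325 (mod 1831).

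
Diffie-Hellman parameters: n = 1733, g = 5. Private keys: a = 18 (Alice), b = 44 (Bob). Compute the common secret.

Alice sends A = g^a mod n = 5^18 mod 1733.
5^1 ≡ 5 (mod 1733)
5^2 = (5^1)^2 ≡ 5^2 = 25 ≡ 25 (mod 1733)
5^4 = (5^2)^2 ≡ 25^2 = 625 ≡ 625 (mod 1733)
5^8 = (5^4)^2 ≡ 625^2 = 390625 ≡ 700 (mod 1733)
5^16 = (5^8)^2 ≡ 700^2 = 490000 ≡ 1294 (mod 1733)
5^18 = 5^16 · 5^2 ≡ 1294 · 25 ≡ 1156 (mod 1733).
So A = 1156. Bob then computes K = A^b mod n = 1156^44 mod 1733.
1156^1 ≡ 1156 (mod 1733)
1156^2 = (1156^1)^2 ≡ 1156^2 = 1336336 ≡ 193 (mod 1733)
1156^4 = (1156^2)^2 ≡ 193^2 = 37249 ≡ 856 (mod 1733)
1156^8 = (1156^4)^2 ≡ 856^2 = 732736 ≡ 1410 (mod 1733)
1156^16 = (1156^8)^2 ≡ 1410^2 = 1988100 ≡ 349 (mod 1733)
1156^32 = (1156^16)^2 ≡ 349^2 = 121801 ≡ 491 (mod 1733)
1156^44 = 1156^32 · 1156^8 · 1156^4 ≡ 491 · 1410 · 856 ≡ 680 (mod 1733).

680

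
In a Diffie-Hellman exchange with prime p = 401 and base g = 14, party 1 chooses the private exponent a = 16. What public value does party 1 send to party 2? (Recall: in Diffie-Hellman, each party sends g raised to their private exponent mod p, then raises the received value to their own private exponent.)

256

Public value = 14^{16} \pmod{401}.
14^1 ≡ 14 (mod 401)
14^2 = (14^1)^2 ≡ 14^2 = 196 ≡ 196 (mod 401)
14^4 = (14^2)^2 ≡ 196^2 = 38416 ≡ 321 (mod 401)
14^8 = (14^4)^2 ≡ 321^2 = 103041 ≡ 385 (mod 401)
14^16 = (14^8)^2 ≡ 385^2 = 148225 ≡ 256 (mod 401)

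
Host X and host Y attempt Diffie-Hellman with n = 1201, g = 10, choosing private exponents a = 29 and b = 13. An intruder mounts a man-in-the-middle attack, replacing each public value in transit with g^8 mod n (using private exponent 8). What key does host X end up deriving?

447

Host X receives an intruder's public value M = 10^8 mod 1201 instead of the honest one.
10^1 ≡ 10 (mod 1201)
10^2 = (10^1)^2 ≡ 10^2 = 100 ≡ 100 (mod 1201)
10^4 = (10^2)^2 ≡ 100^2 = 10000 ≡ 392 (mod 1201)
10^8 = (10^4)^2 ≡ 392^2 = 153664 ≡ 1137 (mod 1201)
So M = 1137. Host X computes K = M^29 mod 1201.
1137^1 ≡ 1137 (mod 1201)
1137^2 = (1137^1)^2 ≡ 1137^2 = 1292769 ≡ 493 (mod 1201)
1137^4 = (1137^2)^2 ≡ 493^2 = 243049 ≡ 447 (mod 1201)
1137^8 = (1137^4)^2 ≡ 447^2 = 199809 ≡ 443 (mod 1201)
1137^16 = (1137^8)^2 ≡ 443^2 = 196249 ≡ 486 (mod 1201)
1137^29 = 1137^16 · 1137^8 · 1137^4 · 1137^1 ≡ 486 · 443 · 447 · 1137 ≡ 447 (mod 1201).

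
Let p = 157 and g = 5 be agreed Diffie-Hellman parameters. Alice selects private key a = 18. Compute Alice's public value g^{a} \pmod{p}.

141

Public value = 5^{18} \pmod{157}.
5^1 ≡ 5 (mod 157)
5^2 = (5^1)^2 ≡ 5^2 = 25 ≡ 25 (mod 157)
5^4 = (5^2)^2 ≡ 25^2 = 625 ≡ 154 (mod 157)
5^8 = (5^4)^2 ≡ 154^2 = 23716 ≡ 9 (mod 157)
5^16 = (5^8)^2 ≡ 9^2 = 81 ≡ 81 (mod 157)
5^18 = 5^16 · 5^2 ≡ 81 · 25 ≡ 141 (mod 157).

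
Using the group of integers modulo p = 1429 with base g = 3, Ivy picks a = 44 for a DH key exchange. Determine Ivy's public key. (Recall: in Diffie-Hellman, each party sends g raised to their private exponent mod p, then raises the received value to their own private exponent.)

215

Public value = 3^44 mod 1429.
3^1 ≡ 3 (mod 1429)
3^2 = (3^1)^2 ≡ 3^2 = 9 ≡ 9 (mod 1429)
3^4 = (3^2)^2 ≡ 9^2 = 81 ≡ 81 (mod 1429)
3^8 = (3^4)^2 ≡ 81^2 = 6561 ≡ 845 (mod 1429)
3^16 = (3^8)^2 ≡ 845^2 = 714025 ≡ 954 (mod 1429)
3^32 = (3^16)^2 ≡ 954^2 = 910116 ≡ 1272 (mod 1429)
3^44 = 3^32 · 3^8 · 3^4 ≡ 1272 · 845 · 81 ≡ 215 (mod 1429).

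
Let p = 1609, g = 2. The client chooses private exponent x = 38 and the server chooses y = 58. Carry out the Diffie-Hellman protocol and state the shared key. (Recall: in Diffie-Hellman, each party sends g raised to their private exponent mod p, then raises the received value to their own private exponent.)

88

The client sends A = g^x mod p = 2^38 mod 1609.
2^1 ≡ 2 (mod 1609)
2^2 = (2^1)^2 ≡ 2^2 = 4 ≡ 4 (mod 1609)
2^4 = (2^2)^2 ≡ 4^2 = 16 ≡ 16 (mod 1609)
2^8 = (2^4)^2 ≡ 16^2 = 256 ≡ 256 (mod 1609)
2^16 = (2^8)^2 ≡ 256^2 = 65536 ≡ 1176 (mod 1609)
2^32 = (2^16)^2 ≡ 1176^2 = 1382976 ≡ 845 (mod 1609)
2^38 = 2^32 · 2^4 · 2^2 ≡ 845 · 16 · 4 ≡ 983 (mod 1609).
So A = 983. The server then computes K = A^y mod p = 983^58 mod 1609.
983^1 ≡ 983 (mod 1609)
983^2 = (983^1)^2 ≡ 983^2 = 966289 ≡ 889 (mod 1609)
983^4 = (983^2)^2 ≡ 889^2 = 790321 ≡ 302 (mod 1609)
983^8 = (983^4)^2 ≡ 302^2 = 91204 ≡ 1100 (mod 1609)
983^16 = (983^8)^2 ≡ 1100^2 = 1210000 ≡ 32 (mod 1609)
983^32 = (983^16)^2 ≡ 32^2 = 1024 ≡ 1024 (mod 1609)
983^58 = 983^32 · 983^16 · 983^8 · 983^2 ≡ 1024 · 32 · 1100 · 889 ≡ 88 (mod 1609).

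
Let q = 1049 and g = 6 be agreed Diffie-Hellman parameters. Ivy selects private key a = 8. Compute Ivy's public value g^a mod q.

167

Public value = 6^8 mod 1049.
6^1 ≡ 6 (mod 1049)
6^2 = (6^1)^2 ≡ 6^2 = 36 ≡ 36 (mod 1049)
6^4 = (6^2)^2 ≡ 36^2 = 1296 ≡ 247 (mod 1049)
6^8 = (6^4)^2 ≡ 247^2 = 61009 ≡ 167 (mod 1049)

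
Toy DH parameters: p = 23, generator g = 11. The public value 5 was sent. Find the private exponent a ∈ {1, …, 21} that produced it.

Try successive powers of 11 modulo 23:
11^1 ≡ 11
11^2 ≡ 6
11^3 ≡ 20
11^4 ≡ 13
11^5 ≡ 5
Found: a = 5.

5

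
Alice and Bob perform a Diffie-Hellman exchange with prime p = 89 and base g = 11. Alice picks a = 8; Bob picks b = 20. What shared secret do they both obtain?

Bob sends B = g^b mod p = 11^20 mod 89.
11^1 ≡ 11 (mod 89)
11^2 = (11^1)^2 ≡ 11^2 = 121 ≡ 32 (mod 89)
11^4 = (11^2)^2 ≡ 32^2 = 1024 ≡ 45 (mod 89)
11^8 = (11^4)^2 ≡ 45^2 = 2025 ≡ 67 (mod 89)
11^16 = (11^8)^2 ≡ 67^2 = 4489 ≡ 39 (mod 89)
11^20 = 11^16 · 11^4 ≡ 39 · 45 ≡ 64 (mod 89).
So B = 64. Alice then computes K = B^a mod p = 64^8 mod 89.
64^1 ≡ 64 (mod 89)
64^2 = (64^1)^2 ≡ 64^2 = 4096 ≡ 2 (mod 89)
64^4 = (64^2)^2 ≡ 2^2 = 4 ≡ 4 (mod 89)
64^8 = (64^4)^2 ≡ 4^2 = 16 ≡ 16 (mod 89)

16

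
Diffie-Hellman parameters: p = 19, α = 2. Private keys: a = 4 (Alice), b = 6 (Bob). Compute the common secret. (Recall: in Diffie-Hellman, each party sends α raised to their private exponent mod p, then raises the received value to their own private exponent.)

7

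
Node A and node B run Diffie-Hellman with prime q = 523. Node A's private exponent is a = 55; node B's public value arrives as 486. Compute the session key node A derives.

6

Shared key K = 486^55 mod 523.
486^1 ≡ 486 (mod 523)
486^2 = (486^1)^2 ≡ 486^2 = 236196 ≡ 323 (mod 523)
486^4 = (486^2)^2 ≡ 323^2 = 104329 ≡ 252 (mod 523)
486^8 = (486^4)^2 ≡ 252^2 = 63504 ≡ 221 (mod 523)
486^16 = (486^8)^2 ≡ 221^2 = 48841 ≡ 202 (mod 523)
486^32 = (486^16)^2 ≡ 202^2 = 40804 ≡ 10 (mod 523)
486^55 = 486^32 · 486^16 · 486^4 · 486^2 · 486^1 ≡ 10 · 202 · 252 · 323 · 486 ≡ 6 (mod 523).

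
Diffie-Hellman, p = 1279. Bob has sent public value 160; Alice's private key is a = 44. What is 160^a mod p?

1249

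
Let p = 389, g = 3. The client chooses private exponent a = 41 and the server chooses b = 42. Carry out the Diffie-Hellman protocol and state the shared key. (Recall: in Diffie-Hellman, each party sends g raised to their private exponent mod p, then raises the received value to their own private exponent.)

The client sends A = g^a mod p = 3^41 mod 389.
3^1 ≡ 3 (mod 389)
3^2 = (3^1)^2 ≡ 3^2 = 9 ≡ 9 (mod 389)
3^4 = (3^2)^2 ≡ 9^2 = 81 ≡ 81 (mod 389)
3^8 = (3^4)^2 ≡ 81^2 = 6561 ≡ 337 (mod 389)
3^16 = (3^8)^2 ≡ 337^2 = 113569 ≡ 370 (mod 389)
3^32 = (3^16)^2 ≡ 370^2 = 136900 ≡ 361 (mod 389)
3^41 = 3^32 · 3^8 · 3^1 ≡ 361 · 337 · 3 ≡ 89 (mod 389).
So A = 89. The server then computes K = A^b mod p = 89^42 mod 389.
89^1 ≡ 89 (mod 389)
89^2 = (89^1)^2 ≡ 89^2 = 7921 ≡ 141 (mod 389)
89^4 = (89^2)^2 ≡ 141^2 = 19881 ≡ 42 (mod 389)
89^8 = (89^4)^2 ≡ 42^2 = 1764 ≡ 208 (mod 389)
89^16 = (89^8)^2 ≡ 208^2 = 43264 ≡ 85 (mod 389)
89^32 = (89^16)^2 ≡ 85^2 = 7225 ≡ 223 (mod 389)
89^42 = 89^32 · 89^8 · 89^2 ≡ 223 · 208 · 141 ≡ 276 (mod 389).

276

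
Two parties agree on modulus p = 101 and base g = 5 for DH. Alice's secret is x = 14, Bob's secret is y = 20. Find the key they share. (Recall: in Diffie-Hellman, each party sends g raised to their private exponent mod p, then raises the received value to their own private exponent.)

Bob sends B = g^y mod p = 5^20 mod 101.
5^1 ≡ 5 (mod 101)
5^2 = (5^1)^2 ≡ 5^2 = 25 ≡ 25 (mod 101)
5^4 = (5^2)^2 ≡ 25^2 = 625 ≡ 19 (mod 101)
5^8 = (5^4)^2 ≡ 19^2 = 361 ≡ 58 (mod 101)
5^16 = (5^8)^2 ≡ 58^2 = 3364 ≡ 31 (mod 101)
5^20 = 5^16 · 5^4 ≡ 31 · 19 ≡ 84 (mod 101).
So B = 84. Alice then computes K = B^x mod p = 84^14 mod 101.
84^1 ≡ 84 (mod 101)
84^2 = (84^1)^2 ≡ 84^2 = 7056 ≡ 87 (mod 101)
84^4 = (84^2)^2 ≡ 87^2 = 7569 ≡ 95 (mod 101)
84^8 = (84^4)^2 ≡ 95^2 = 9025 ≡ 36 (mod 101)
84^14 = 84^8 · 84^4 · 84^2 ≡ 36 · 95 · 87 ≡ 95 (mod 101).

95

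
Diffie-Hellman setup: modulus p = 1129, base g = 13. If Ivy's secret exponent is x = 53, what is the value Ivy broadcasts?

65

Public value = 13^53 mod 1129.
13^1 ≡ 13 (mod 1129)
13^2 = (13^1)^2 ≡ 13^2 = 169 ≡ 169 (mod 1129)
13^4 = (13^2)^2 ≡ 169^2 = 28561 ≡ 336 (mod 1129)
13^8 = (13^4)^2 ≡ 336^2 = 112896 ≡ 1125 (mod 1129)
13^16 = (13^8)^2 ≡ 1125^2 = 1265625 ≡ 16 (mod 1129)
13^32 = (13^16)^2 ≡ 16^2 = 256 ≡ 256 (mod 1129)
13^53 = 13^32 · 13^16 · 13^4 · 13^1 ≡ 256 · 16 · 336 · 13 ≡ 65 (mod 1129).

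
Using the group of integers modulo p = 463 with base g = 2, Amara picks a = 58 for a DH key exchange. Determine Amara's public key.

Public value = 2^58 mod 463.
2^1 ≡ 2 (mod 463)
2^2 = (2^1)^2 ≡ 2^2 = 4 ≡ 4 (mod 463)
2^4 = (2^2)^2 ≡ 4^2 = 16 ≡ 16 (mod 463)
2^8 = (2^4)^2 ≡ 16^2 = 256 ≡ 256 (mod 463)
2^16 = (2^8)^2 ≡ 256^2 = 65536 ≡ 253 (mod 463)
2^32 = (2^16)^2 ≡ 253^2 = 64009 ≡ 115 (mod 463)
2^58 = 2^32 · 2^16 · 2^8 · 2^2 ≡ 115 · 253 · 256 · 4 ≡ 156 (mod 463).

156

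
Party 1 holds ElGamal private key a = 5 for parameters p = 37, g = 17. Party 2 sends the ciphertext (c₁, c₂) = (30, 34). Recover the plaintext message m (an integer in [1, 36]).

Shared mask s = c₁^a mod p = 30^5 mod 37.
30^1 ≡ 30 (mod 37)
30^2 = (30^1)^2 ≡ 30^2 = 900 ≡ 12 (mod 37)
30^4 = (30^2)^2 ≡ 12^2 = 144 ≡ 33 (mod 37)
30^5 = 30^4 · 30^1 ≡ 33 · 30 ≡ 28 (mod 37).
So s = 28; s⁻¹ ≡ 4 (mod 37).
m = c₂ · s⁻¹ mod 37 = 34 · 4 mod 37 = 25.

25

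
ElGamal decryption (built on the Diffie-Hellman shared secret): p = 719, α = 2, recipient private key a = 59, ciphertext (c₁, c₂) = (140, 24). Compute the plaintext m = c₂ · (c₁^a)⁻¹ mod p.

Shared mask s = c₁^a mod p = 140^59 mod 719.
140^1 ≡ 140 (mod 719)
140^2 = (140^1)^2 ≡ 140^2 = 19600 ≡ 187 (mod 719)
140^4 = (140^2)^2 ≡ 187^2 = 34969 ≡ 457 (mod 719)
140^8 = (140^4)^2 ≡ 457^2 = 208849 ≡ 339 (mod 719)
140^16 = (140^8)^2 ≡ 339^2 = 114921 ≡ 600 (mod 719)
140^32 = (140^16)^2 ≡ 600^2 = 360000 ≡ 500 (mod 719)
140^59 = 140^32 · 140^16 · 140^8 · 140^2 · 140^1 ≡ 500 · 600 · 339 · 187 · 140 ≡ 150 (mod 719).
So s = 150; s⁻¹ ≡ 580 (mod 719).
m = c₂ · s⁻¹ mod 719 = 24 · 580 mod 719 = 259.

259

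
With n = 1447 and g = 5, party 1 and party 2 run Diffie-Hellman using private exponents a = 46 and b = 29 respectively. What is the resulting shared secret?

646

Party 1 sends A = g^a mod n = 5^46 mod 1447.
5^1 ≡ 5 (mod 1447)
5^2 = (5^1)^2 ≡ 5^2 = 25 ≡ 25 (mod 1447)
5^4 = (5^2)^2 ≡ 25^2 = 625 ≡ 625 (mod 1447)
5^8 = (5^4)^2 ≡ 625^2 = 390625 ≡ 1382 (mod 1447)
5^16 = (5^8)^2 ≡ 1382^2 = 1909924 ≡ 1331 (mod 1447)
5^32 = (5^16)^2 ≡ 1331^2 = 1771561 ≡ 433 (mod 1447)
5^46 = 5^32 · 5^8 · 5^4 · 5^2 ≡ 433 · 1382 · 625 · 25 ≡ 827 (mod 1447).
So A = 827. Party 2 then computes K = A^b mod n = 827^29 mod 1447.
827^1 ≡ 827 (mod 1447)
827^2 = (827^1)^2 ≡ 827^2 = 683929 ≡ 945 (mod 1447)
827^4 = (827^2)^2 ≡ 945^2 = 893025 ≡ 226 (mod 1447)
827^8 = (827^4)^2 ≡ 226^2 = 51076 ≡ 431 (mod 1447)
827^16 = (827^8)^2 ≡ 431^2 = 185761 ≡ 545 (mod 1447)
827^29 = 827^16 · 827^8 · 827^4 · 827^1 ≡ 545 · 431 · 226 · 827 ≡ 646 (mod 1447).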